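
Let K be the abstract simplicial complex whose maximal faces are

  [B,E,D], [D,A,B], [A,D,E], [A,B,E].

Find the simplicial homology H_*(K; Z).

Order the vertices as A < B < D < E. Listing each simplex with vertices in this order, K has dimension 2 with simplices:

  0-simplices (4): A, B, D, E
  1-simplices (6): AB, AD, AE, BD, BE, DE
  2-simplices (4): ABD, ABE, ADE, BDE

Hence C_0 ≅ Z^4, C_1 ≅ Z^6, C_2 ≅ Z^4.

The boundary map ∂_1: C_1 → C_0 maps an edge to its endpoints' difference, ∂[p,q] = q − p.
As a 4×6 matrix over Z this has rank 3, with invariant factors (1,1,1).

The boundary map ∂_2: C_2 → C_1 maps a triangle to the signed sum of its edges. For instance
  ∂ABD = BD − AD + AB,
  ∂BDE = DE − BE + BD.
This gives a 6×4 integer matrix of rank 3; reducing to Smith normal form yields diagonal entries (1,1,1).

From H_k ≅ ker(∂_k) / im(∂_{k+1}) we obtain:

  H_0: rank C_0 − rank ∂_1 = 4 − 3 = 1, and the invariant factors of ∂_1 are all 1, so H_0 = Z.
  H_1: rank ker ∂_1 − rank ∂_2 = (6 − 3) − 3 = 0, and the invariant factors of ∂_2 are all 1, so H_1 = 0.
  H_2: rank ker ∂_2 − rank ∂_3 = (4 − 3) − 0 = 1, and there is no ∂_3, so H_2 = Z.

H_0 = Z,  H_1 = 0,  H_2 = Z.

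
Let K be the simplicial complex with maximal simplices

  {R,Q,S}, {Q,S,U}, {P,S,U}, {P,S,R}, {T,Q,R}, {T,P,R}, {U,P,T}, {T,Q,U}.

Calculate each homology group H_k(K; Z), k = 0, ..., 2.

Take the total order P < Q < R < S < T < U on the vertex set. Then K (dimension 2) consists of the simplices:

  0-simplices (6): P, Q, R, S, T, U
  1-simplices (12): PR, PS, PT, PU, QR, QS, QT, QU, RS, RT, SU, TU
  2-simplices (8): PRS, PRT, PSU, PTU, QRS, QRT, QSU, QTU

giving chain groups C_0 ≅ Z^6, C_1 ≅ Z^12, C_2 ≅ Z^8.

∂_1: C_1 → C_0 sends each edge [p,q] (with p < q) to q − p. For instance
  ∂PS = S − P.
This gives a 6×12 integer matrix of rank 5; reducing to Smith normal form yields diagonal entries (1,1,1,1,1).

∂_2: C_2 → C_1 maps a triangle to the signed sum of its edges. For instance
  ∂PSU = SU − PU + PS,
  ∂PRS = RS − PS + PR.
The 12×8 boundary matrix has rank 7 and Smith normal form diag(1,1,1,1,1,1,1).

Computing H_k = (kernel of ∂_k) / (image of ∂_{k+1}):

  H_0: rank C_0 − rank ∂_1 = 6 − 5 = 1, and the invariant factors of ∂_1 are all 1, so H_0 = Z.
  H_1: rank ker ∂_1 − rank ∂_2 = (12 − 5) − 7 = 0, and the invariant factors of ∂_2 are all 1, so H_1 = 0.
  H_2: rank ker ∂_2 − rank ∂_3 = (8 − 7) − 0 = 1, and there is no ∂_3, so H_2 = Z.

H_0 ≅ Z,  H_1 = 0,  H_2 ≅ Z.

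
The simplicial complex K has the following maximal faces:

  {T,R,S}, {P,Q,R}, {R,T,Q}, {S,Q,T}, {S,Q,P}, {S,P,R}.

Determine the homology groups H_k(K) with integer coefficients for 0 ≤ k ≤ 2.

H_0 = Z,  H_1 = 0,  H_2 = Z.

K has 5 vertices, 9 edges, 6 triangles.
rank ∂_0 = 0, rank ∂_1 = 4 ⇒ b_0 = 5 − 0 − 4 = 1; all invariant factors of ∂_1 are 1 so no torsion. So H_0 ≅ Z.
rank ∂_1 = 4, rank ∂_2 = 5 ⇒ b_1 = 9 − 4 − 5 = 0; all invariant factors of ∂_2 are 1 so no torsion. So H_1 ≅ 0.
rank ∂_2 = 5, rank ∂_3 = 0 ⇒ b_2 = 6 − 5 − 0 = 1. So H_2 ≅ Z.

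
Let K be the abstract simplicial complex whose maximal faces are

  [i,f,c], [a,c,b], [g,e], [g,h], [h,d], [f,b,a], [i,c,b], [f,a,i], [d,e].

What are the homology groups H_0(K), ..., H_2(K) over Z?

H_0 = Z^2,  H_1 = Z^2,  H_2 = 0.

Fix the vertex order a < b < c < d < e < f < g < h < i and write every simplex with vertices in increasing order. Then dim K = 2 and the simplices of K are:

  0-simplices (9): a, b, c, d, e, f, g, h, i
  1-simplices (14): ab, ac, af, ai, bc, bf, bi, cf, ci, de, dh, eg, fi, gh
  2-simplices (5): abc, abf, afi, bci, cfi

giving chain groups C_0 ≅ Z^9, C_1 ≅ Z^14, C_2 ≅ Z^5.

Boundary ∂_1: C_1 → C_0 is given by ∂[p,q] = [q] − [p].
The 9×14 boundary matrix has rank 7 and Smith normal form diag(1,1,1,1,1,1,1).

∂_2: C_2 → C_1 acts by ∂[p,q,r] = [q,r] − [p,r] + [p,q]. For instance
  ∂cfi = fi − ci + cf,
  ∂afi = fi − ai + af.
The 14×5 boundary matrix has rank 5 and Smith normal form diag(1,1,1,1,1).

Computing H_k = (kernel of ∂_k) / (image of ∂_{k+1}):

  H_0: rank C_0 − rank ∂_1 = 9 − 7 = 2, and the invariant factors of ∂_1 are all 1, so H_0 ≅ Z^2.
  H_1: rank ker ∂_1 − rank ∂_2 = (14 − 7) − 5 = 2, and the invariant factors of ∂_2 are all 1, so H_1 ≅ Z^2.
  H_2: rank ker ∂_2 − rank ∂_3 = (5 − 5) − 0 = 0, and there is no ∂_3, so H_2 ≅ 0.

(K is a triangulation of the disjoint union of the Möbius band and the circle S^1.)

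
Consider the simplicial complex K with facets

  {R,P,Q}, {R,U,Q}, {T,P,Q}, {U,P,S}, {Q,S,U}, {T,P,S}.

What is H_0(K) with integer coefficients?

H_0 = Z.

Take the total order P < Q < R < S < T < U on the vertex set. Then K (dimension 2) consists of the simplices:

  0-simplices (6): P, Q, R, S, T, U
  1-simplices (12): PQ, PR, PS, PT, PU, QR, QS, QT, QU, RU, ST, SU
  2-simplices (6): PQR, PQT, PST, PSU, QRU, QSU

giving chain groups C_0 ≅ Z^6, C_1 ≅ Z^12, C_2 ≅ Z^6.

The boundary map ∂_1: C_1 → C_0 is given by ∂[p,q] = [q] − [p].
The 6×12 boundary matrix has rank 5 and Smith normal form diag(1,1,1,1,1).

Boundary ∂_2: C_2 → C_1 sends each 2-simplex [p,q,r] to [q,r] − [p,r] + [p,q]. For instance
  ∂PSU = SU − PU + PS,
  ∂PST = ST − PT + PS.
The 12×6 boundary matrix has rank 6 and Smith normal form diag(1,1,1,1,1,1).

Computing H_k = (kernel of ∂_k) / (image of ∂_{k+1}):

  H_0: rank C_0 − rank ∂_1 = 6 − 5 = 1, and the invariant factors of ∂_1 are all 1, so H_0 = Z.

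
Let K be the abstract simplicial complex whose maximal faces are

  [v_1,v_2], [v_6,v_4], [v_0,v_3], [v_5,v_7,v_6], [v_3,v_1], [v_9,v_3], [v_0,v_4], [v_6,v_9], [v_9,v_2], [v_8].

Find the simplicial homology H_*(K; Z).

Fix the vertex order v_0 < v_1 < v_2 < v_3 < v_4 < v_5 < v_6 < v_7 < v_8 < v_9 and write every simplex with vertices in increasing order. Then dim K = 2 and the simplices of K are:

  0-simplices (10): [v_0], [v_1], [v_2], [v_3], [v_4], [v_5], [v_6], [v_7], [v_8], [v_9]
  1-simplices (11): [v_0,v_3], [v_0,v_4], [v_1,v_2], [v_1,v_3], [v_2,v_9], [v_3,v_9], [v_4,v_6], [v_5,v_6], [v_5,v_7], [v_6,v_7], [v_6,v_9]
  2-simplices (1): [v_5,v_6,v_7]

giving chain groups C_0 ≅ Z^10, C_1 ≅ Z^11, C_2 ≅ Z^1.

∂_1: C_1 → C_0 maps an edge to its endpoints' difference, ∂[p,q] = q − p. For instance
  ∂[v_6,v_7] = [v_7] − [v_6].
The resulting 10×11 matrix has rank 8, and its Smith normal form has invariant factors (1,1,1,1,1,1,1,1).

Boundary ∂_2: C_2 → C_1 acts by ∂[p,q,r] = [q,r] − [p,r] + [p,q]. For instance
  ∂[v_5,v_6,v_7] = [v_6,v_7] − [v_5,v_7] + [v_5,v_6].
The 11×1 boundary matrix has rank 1 and Smith normal form diag(1).

Reading off H_k = ker ∂_k / im ∂_{k+1}:

  H_0: rank C_0 − rank ∂_1 = 10 − 8 = 2, and the invariant factors of ∂_1 are all 1, so H_0 ≅ Z^2.
  H_1: rank ker ∂_1 − rank ∂_2 = (11 − 8) − 1 = 2, and the invariant factors of ∂_2 are all 1, so H_1 ≅ Z^2.
  H_2: rank ker ∂_2 − rank ∂_3 = (1 − 1) − 0 = 0, and there is no ∂_3, so H_2 ≅ 0.

H_0 = Z^2,  H_1 = Z^2,  H_2 = 0.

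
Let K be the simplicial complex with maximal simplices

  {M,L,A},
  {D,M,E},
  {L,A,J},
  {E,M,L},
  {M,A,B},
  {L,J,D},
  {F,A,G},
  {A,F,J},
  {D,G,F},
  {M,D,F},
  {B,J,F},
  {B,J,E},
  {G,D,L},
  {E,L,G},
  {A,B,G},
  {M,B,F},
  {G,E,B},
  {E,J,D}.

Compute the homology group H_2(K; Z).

K has 9 vertices, 27 edges, 18 triangles.
rank ∂_2 = 18, rank ∂_3 = 0 ⇒ b_2 = 18 − 18 − 0 = 0. So H_2 ≅ 0.

H_2 ≅ 0.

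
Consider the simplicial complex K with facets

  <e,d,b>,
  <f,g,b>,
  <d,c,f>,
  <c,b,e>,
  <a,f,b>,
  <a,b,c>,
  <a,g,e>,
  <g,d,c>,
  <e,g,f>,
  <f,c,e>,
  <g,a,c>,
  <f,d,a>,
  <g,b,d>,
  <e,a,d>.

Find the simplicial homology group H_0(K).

H_0 ≅ Z.

Order the vertices as a < b < c < d < e < f < g. Listing each simplex with vertices in this order, K has dimension 2 with simplices:

  0-simplices (7): a, b, c, d, e, f, g
  1-simplices (21): ab, ac, ad, ae, af, ag, bc, bd, be, bf, bg, cd, ce, cf, cg, de, df, dg, ef, eg, fg
  2-simplices (14): abc, abf, acg, ade, adf, aeg, bce, bde, bdg, bfg, cdf, cdg, cef, efg

giving chain groups C_0 ≅ Z^7, C_1 ≅ Z^21, C_2 ≅ Z^14.

∂_1: C_1 → C_0 sends each edge [p,q] (with p < q) to q − p. For instance
  ∂af = f − a.
The 7×21 boundary matrix has rank 6 and Smith normal form diag(1,1,1,1,1,1).

∂_2: C_2 → C_1 acts by ∂[p,q,r] = [q,r] − [p,r] + [p,q]. For instance
  ∂efg = fg − eg + ef,
  ∂cdf = df − cf + cd.
The 21×14 boundary matrix has rank 13 and Smith normal form diag(1,1,1,1,1,1,1,1,1,1,1,1,1).

Computing H_k = (kernel of ∂_k) / (image of ∂_{k+1}):

  H_0: rank C_0 − rank ∂_1 = 7 − 6 = 1, and the invariant factors of ∂_1 are all 1, so H_0 = Z.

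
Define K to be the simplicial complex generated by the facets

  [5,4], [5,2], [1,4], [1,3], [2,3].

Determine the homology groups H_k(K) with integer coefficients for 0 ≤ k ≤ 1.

H_0 = Z,  H_1 = Z.

Fix the vertex order 1 < 2 < 3 < 4 < 5 and write every simplex with vertices in increasing order. Then dim K = 1 and the simplices of K are:

  0-simplices (5): [1], [2], [3], [4], [5]
  1-simplices (5): [1,3], [1,4], [2,3], [2,5], [4,5]

giving chain groups C_0 ≅ Z^5, C_1 ≅ Z^5.

Boundary ∂_1: C_1 → C_0 sends each edge [p,q] (with p < q) to q − p.
The 5×5 boundary matrix has rank 4 and Smith normal form diag(1,1,1,1).

Now H_k = ker ∂_k / im ∂_{k+1}, so:

  H_0: rank C_0 − rank ∂_1 = 5 − 4 = 1, and the invariant factors of ∂_1 are all 1, so H_0 ≅ Z.
  H_1: rank ker ∂_1 − rank ∂_2 = (5 − 4) − 0 = 1, and there is no ∂_2, so H_1 ≅ Z.

As a check, the Euler characteristic is 5 − 5 = 0, which agrees with 1 − 1 = 0.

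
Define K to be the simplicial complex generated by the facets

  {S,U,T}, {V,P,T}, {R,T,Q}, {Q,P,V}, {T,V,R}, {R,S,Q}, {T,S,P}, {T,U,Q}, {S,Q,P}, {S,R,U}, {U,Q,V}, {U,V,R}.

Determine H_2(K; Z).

We work with the vertex ordering P < Q < R < S < T < U < V. The simplices of K, each written with vertices in increasing order, are:

  0-simplices (7): P, Q, R, S, T, U, V
  1-simplices (18): PQ, PS, PT, PV, QR, QS, QT, QU, QV, RS, RT, RU, RV, ST, SU, TU, TV, UV
  2-simplices (12): PQS, PQV, PST, PTV, QRS, QRT, QTU, QUV, RSU, RTV, RUV, STU

giving chain groups C_0 ≅ Z^7, C_1 ≅ Z^18, C_2 ≅ Z^12.

Boundary ∂_1: C_1 → C_0 is given by ∂[p,q] = [q] − [p]. For instance
  ∂QU = U − Q.
As a 7×18 matrix over Z this has rank 6, with invariant factors (1,1,1,1,1,1).

The boundary map ∂_2: C_2 → C_1 acts by ∂[p,q,r] = [q,r] − [p,r] + [p,q]. For instance
  ∂QTU = TU − QU + QT,
  ∂QUV = UV − QV + QU.
This gives a 18×12 integer matrix of rank 12; reducing to Smith normal form yields diagonal entries (1,1,1,1,1,1,1,1,1,1,1,2).

Computing H_k = (kernel of ∂_k) / (image of ∂_{k+1}):

  H_2: rank ker ∂_2 − rank ∂_3 = (12 − 12) − 0 = 0, and there is no ∂_3, so H_2 ≅ 0.

(K is a triangulation of the real projective plane RP^2.)

H_2 = 0.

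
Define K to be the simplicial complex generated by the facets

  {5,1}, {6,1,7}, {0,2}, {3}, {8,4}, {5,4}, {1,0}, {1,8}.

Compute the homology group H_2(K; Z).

H_2 = 0.

We work with the vertex ordering 0 < 1 < 2 < 3 < 4 < 5 < 6 < 7 < 8. The simplices of K, each written with vertices in increasing order, are:

  0-simplices (9): [0], [1], [2], [3], [4], [5], [6], [7], [8]
  1-simplices (9): [0,1], [0,2], [1,5], [1,6], [1,7], [1,8], [4,5], [4,8], [6,7]
  2-simplices (1): [1,6,7]

giving chain groups C_0 ≅ Z^9, C_1 ≅ Z^9, C_2 ≅ Z^1.

Boundary ∂_1: C_1 → C_0 maps an edge to its endpoints' difference, ∂[p,q] = q − p.
As a 9×9 matrix over Z this has rank 7, with invariant factors (1,1,1,1,1,1,1).

The boundary map ∂_2: C_2 → C_1 maps a triangle to the signed sum of its edges. For instance
  ∂[1,6,7] = [6,7] − [1,7] + [1,6].
The resulting 9×1 matrix has rank 1, and its Smith normal form has invariant factors (1).

Now H_k = ker ∂_k / im ∂_{k+1}, so:

  H_2: rank ker ∂_2 − rank ∂_3 = (1 − 1) − 0 = 0, and there is no ∂_3, so H_2 ≅ 0.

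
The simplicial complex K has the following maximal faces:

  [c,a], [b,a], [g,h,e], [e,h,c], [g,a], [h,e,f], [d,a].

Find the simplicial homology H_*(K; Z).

Take the total order a < b < c < d < e < f < g < h on the vertex set. Then K (dimension 2) consists of the simplices:

  0-simplices (8): a, b, c, d, e, f, g, h
  1-simplices (11): ab, ac, ad, ag, ce, ch, ef, eg, eh, fh, gh
  2-simplices (3): ceh, efh, egh

so the chain groups are C_0 ≅ Z^8, C_1 ≅ Z^11, C_2 ≅ Z^3.

The boundary map ∂_1: C_1 → C_0 sends each edge [p,q] (with p < q) to q − p. For instance
  ∂ad = d − a.
The resulting 8×11 matrix has rank 7, and its Smith normal form has invariant factors (1,1,1,1,1,1,1).

∂_2: C_2 → C_1 acts by ∂[p,q,r] = [q,r] − [p,r] + [p,q]. For instance
  ∂egh = gh − eh + eg,
  ∂ceh = eh − ch + ce.
This gives a 11×3 integer matrix of rank 3; reducing to Smith normal form yields diagonal entries (1,1,1).

Computing H_k = (kernel of ∂_k) / (image of ∂_{k+1}):

  H_0: rank C_0 − rank ∂_1 = 8 − 7 = 1, and the invariant factors of ∂_1 are all 1, so H_0 ≅ Z.
  H_1: rank ker ∂_1 − rank ∂_2 = (11 − 7) − 3 = 1, and the invariant factors of ∂_2 are all 1, so H_1 ≅ Z.
  H_2: rank ker ∂_2 − rank ∂_3 = (3 − 3) − 0 = 0, and there is no ∂_3, so H_2 ≅ 0.

As a check, the Euler characteristic is 8 − 11 + 3 = 0, which agrees with 1 − 1 + 0 = 0.

H_0 ≅ Z,  H_1 ≅ Z,  H_2 = 0.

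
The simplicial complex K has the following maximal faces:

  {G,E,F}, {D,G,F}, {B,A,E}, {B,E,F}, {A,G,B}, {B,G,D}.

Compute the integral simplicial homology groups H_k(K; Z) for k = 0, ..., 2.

Order the vertices as A < B < D < E < F < G. Listing each simplex with vertices in this order, K has dimension 2 with simplices:

  0-simplices (6): A, B, D, E, F, G
  1-simplices (12): AB, AE, AG, BD, BE, BF, BG, DF, DG, EF, EG, FG
  2-simplices (6): ABE, ABG, BDG, BEF, DFG, EFG

Hence C_0 ≅ Z^6, C_1 ≅ Z^12, C_2 ≅ Z^6.

∂_1: C_1 → C_0 sends each edge [p,q] (with p < q) to q − p. For instance
  ∂BG = G − B.
The resulting 6×12 matrix has rank 5, and its Smith normal form has invariant factors (1,1,1,1,1).

The boundary map ∂_2: C_2 → C_1 acts by ∂[p,q,r] = [q,r] − [p,r] + [p,q]. For instance
  ∂ABG = BG − AG + AB,
  ∂ABE = BE − AE + AB.
The resulting 12×6 matrix has rank 6, and its Smith normal form has invariant factors (1,1,1,1,1,1).

Computing H_k = (kernel of ∂_k) / (image of ∂_{k+1}):

  H_0: rank C_0 − rank ∂_1 = 6 − 5 = 1, and the invariant factors of ∂_1 are all 1, so H_0 = Z.
  H_1: rank ker ∂_1 − rank ∂_2 = (12 − 5) − 6 = 1, and the invariant factors of ∂_2 are all 1, so H_1 = Z.
  H_2: rank ker ∂_2 − rank ∂_3 = (6 − 6) − 0 = 0, and there is no ∂_3, so H_2 = 0.

As a check, the Euler characteristic is 6 − 12 + 6 = 0, which agrees with 1 − 1 + 0 = 0.

H_0 ≅ Z,  H_1 ≅ Z,  H_2 = 0.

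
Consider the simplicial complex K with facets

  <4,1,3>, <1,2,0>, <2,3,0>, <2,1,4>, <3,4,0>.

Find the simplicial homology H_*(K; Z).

Fix the vertex order 0 < 1 < 2 < 3 < 4 and write every simplex with vertices in increasing order. Then dim K = 2 and the simplices of K are:

  0-simplices (5): [0], [1], [2], [3], [4]
  1-simplices (10): [0,1], [0,2], [0,3], [0,4], [1,2], [1,3], [1,4], [2,3], [2,4], [3,4]
  2-simplices (5): [0,1,2], [0,2,3], [0,3,4], [1,2,4], [1,3,4]

giving chain groups C_0 ≅ Z^5, C_1 ≅ Z^10, C_2 ≅ Z^5.

∂_1: C_1 → C_0 maps an edge to its endpoints' difference, ∂[p,q] = q − p. For instance
  ∂[3,4] = [4] − [3].
The 5×10 boundary matrix has rank 4 and Smith normal form diag(1,1,1,1).

∂_2: C_2 → C_1 sends each 2-simplex [p,q,r] to [q,r] − [p,r] + [p,q]. For instance
  ∂[1,3,4] = [3,4] − [1,4] + [1,3],
  ∂[0,2,3] = [2,3] − [0,3] + [0,2].
The resulting 10×5 matrix has rank 5, and its Smith normal form has invariant factors (1,1,1,1,1).

Now H_k = ker ∂_k / im ∂_{k+1}, so:

  H_0: rank C_0 − rank ∂_1 = 5 − 4 = 1, and the invariant factors of ∂_1 are all 1, so H_0 ≅ Z.
  H_1: rank ker ∂_1 − rank ∂_2 = (10 − 4) − 5 = 1, and the invariant factors of ∂_2 are all 1, so H_1 ≅ Z.
  H_2: rank ker ∂_2 − rank ∂_3 = (5 − 5) − 0 = 0, and there is no ∂_3, so H_2 ≅ 0.

As a check, the Euler characteristic is 5 − 10 + 5 = 0, which agrees with 1 − 1 + 0 = 0.

H_0 ≅ Z,  H_1 ≅ Z,  H_2 = 0.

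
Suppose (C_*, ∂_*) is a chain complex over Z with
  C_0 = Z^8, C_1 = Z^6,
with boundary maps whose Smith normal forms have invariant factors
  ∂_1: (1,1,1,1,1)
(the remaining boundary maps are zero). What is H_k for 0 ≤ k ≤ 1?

H_0 = Z^3,  H_1 = Z.

H_0: b_0 = 8 − 0 − 5 = 3; torsion from ∂_1 factors > 1: none. So H_0 = Z^3.
H_1: b_1 = 6 − 5 − 0 = 1; torsion from ∂_2 factors > 1: none. So H_1 = Z.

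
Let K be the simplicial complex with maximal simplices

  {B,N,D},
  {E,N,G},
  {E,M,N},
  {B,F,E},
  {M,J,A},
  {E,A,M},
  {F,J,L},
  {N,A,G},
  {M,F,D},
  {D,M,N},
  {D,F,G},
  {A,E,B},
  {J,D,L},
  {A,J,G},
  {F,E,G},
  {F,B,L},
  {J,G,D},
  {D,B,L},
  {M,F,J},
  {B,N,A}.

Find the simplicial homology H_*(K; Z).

Take the total order A < B < D < E < F < G < J < L < M < N on the vertex set. Then K (dimension 2) consists of the simplices:

  0-simplices (10): A, B, D, E, F, G, J, L, M, N
  1-simplices (30): AB, AE, AG, AJ, AM, AN, BD, BE, BF, BL, BN, DF, DG, DJ, DL, DM, DN, EF, EG, EM, EN, FG, FJ, FL, FM, GJ, GN, JL, JM, MN
  2-simplices (20): ABE, ABN, AEM, AGJ, AGN, AJM, BDL, BDN, BEF, BFL, DFG, DFM, DGJ, DJL, DMN, EFG, EGN, EMN, FJL, FJM

so the chain groups are C_0 ≅ Z^10, C_1 ≅ Z^30, C_2 ≅ Z^20.

Boundary ∂_1: C_1 → C_0 sends each edge [p,q] (with p < q) to q − p.
This gives a 10×30 integer matrix of rank 9; reducing to Smith normal form yields diagonal entries (1,1,1,1,1,1,1,1,1).

Boundary ∂_2: C_2 → C_1 maps a triangle to the signed sum of its edges. For instance
  ∂DGJ = GJ − DJ + DG,
  ∂DMN = MN − DN + DM.
As a 30×20 matrix over Z this has rank 20, with invariant factors (1,1,1,1,1,1,1,1,1,1,1,1,1,1,1,1,1,1,1,2).

Computing H_k = (kernel of ∂_k) / (image of ∂_{k+1}):

  H_0: rank C_0 − rank ∂_1 = 10 − 9 = 1, and the invariant factors of ∂_1 are all 1, so H_0 ≅ Z.
  H_1: rank ker ∂_1 − rank ∂_2 = (30 − 9) − 20 = 1, and ∂_2 has invariant factor 2 > 1, so H_1 ≅ Z ⊕ Z/2.
  H_2: rank ker ∂_2 − rank ∂_3 = (20 − 20) − 0 = 0, and there is no ∂_3, so H_2 ≅ 0.

As a check, the Euler characteristic is 10 − 30 + 20 = 0, which agrees with 1 − 1 + 0 = 0.

H_0 ≅ Z,  H_1 ≅ Z ⊕ Z/2,  H_2 = 0.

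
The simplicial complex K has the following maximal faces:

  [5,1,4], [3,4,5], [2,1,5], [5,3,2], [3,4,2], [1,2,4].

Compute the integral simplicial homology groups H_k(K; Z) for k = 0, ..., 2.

Order the vertices as 1 < 2 < 3 < 4 < 5. Listing each simplex with vertices in this order, K has dimension 2 with simplices:

  0-simplices (5): [1], [2], [3], [4], [5]
  1-simplices (9): [1,2], [1,4], [1,5], [2,3], [2,4], [2,5], [3,4], [3,5], [4,5]
  2-simplices (6): [1,2,4], [1,2,5], [1,4,5], [2,3,4], [2,3,5], [3,4,5]

giving chain groups C_0 ≅ Z^5, C_1 ≅ Z^9, C_2 ≅ Z^6.

The boundary map ∂_1: C_1 → C_0 is given by ∂[p,q] = [q] − [p].
The resulting 5×9 matrix has rank 4, and its Smith normal form has invariant factors (1,1,1,1).

The boundary map ∂_2: C_2 → C_1 sends each 2-simplex [p,q,r] to [q,r] − [p,r] + [p,q]. For instance
  ∂[1,4,5] = [4,5] − [1,5] + [1,4],
  ∂[1,2,4] = [2,4] − [1,4] + [1,2].
This gives a 9×6 integer matrix of rank 5; reducing to Smith normal form yields diagonal entries (1,1,1,1,1).

Now H_k = ker ∂_k / im ∂_{k+1}, so:

  H_0: rank C_0 − rank ∂_1 = 5 − 4 = 1, and the invariant factors of ∂_1 are all 1, so H_0 = Z.
  H_1: rank ker ∂_1 − rank ∂_2 = (9 − 4) − 5 = 0, and the invariant factors of ∂_2 are all 1, so H_1 = 0.
  H_2: rank ker ∂_2 − rank ∂_3 = (6 − 5) − 0 = 1, and there is no ∂_3, so H_2 = Z.

H_0 = Z,  H_1 = 0,  H_2 = Z.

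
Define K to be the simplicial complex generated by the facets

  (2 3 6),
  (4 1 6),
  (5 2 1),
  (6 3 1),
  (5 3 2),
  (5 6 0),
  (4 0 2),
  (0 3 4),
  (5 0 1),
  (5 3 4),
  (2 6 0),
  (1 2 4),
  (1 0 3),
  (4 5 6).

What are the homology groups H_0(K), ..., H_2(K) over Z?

Take the total order 0 < 1 < 2 < 3 < 4 < 5 < 6 on the vertex set. Then K (dimension 2) consists of the simplices:

  0-simplices (7): [0], [1], [2], [3], [4], [5], [6]
  1-simplices (21): [0,1], [0,2], [0,3], [0,4], [0,5], [0,6], [1,2], [1,3], [1,4], [1,5], [1,6], [2,3], [2,4], [2,5], [2,6], [3,4], [3,5], [3,6], [4,5], [4,6], [5,6]
  2-simplices (14): [0,1,3], [0,1,5], [0,2,4], [0,2,6], [0,3,4], [0,5,6], [1,2,4], [1,2,5], [1,3,6], [1,4,6], [2,3,5], [2,3,6], [3,4,5], [4,5,6]

so the chain groups are C_0 ≅ Z^7, C_1 ≅ Z^21, C_2 ≅ Z^14.

∂_1: C_1 → C_0 is given by ∂[p,q] = [q] − [p]. For instance
  ∂[3,6] = [6] − [3].
As a 7×21 matrix over Z this has rank 6, with invariant factors (1,1,1,1,1,1).

∂_2: C_2 → C_1 acts by ∂[p,q,r] = [q,r] − [p,r] + [p,q]. For instance
  ∂[0,2,6] = [2,6] − [0,6] + [0,2],
  ∂[4,5,6] = [5,6] − [4,6] + [4,5].
The 21×14 boundary matrix has rank 13 and Smith normal form diag(1,1,1,1,1,1,1,1,1,1,1,1,1).

Computing H_k = (kernel of ∂_k) / (image of ∂_{k+1}):

  H_0: rank C_0 − rank ∂_1 = 7 − 6 = 1, and the invariant factors of ∂_1 are all 1, so H_0 ≅ Z.
  H_1: rank ker ∂_1 − rank ∂_2 = (21 − 6) − 13 = 2, and the invariant factors of ∂_2 are all 1, so H_1 ≅ Z^2.
  H_2: rank ker ∂_2 − rank ∂_3 = (14 − 13) − 0 = 1, and there is no ∂_3, so H_2 ≅ Z.

As a check, the Euler characteristic is 7 − 21 + 14 = 0, which agrees with 1 − 2 + 1 = 0.

H_0 = Z,  H_1 = Z^2,  H_2 = Z.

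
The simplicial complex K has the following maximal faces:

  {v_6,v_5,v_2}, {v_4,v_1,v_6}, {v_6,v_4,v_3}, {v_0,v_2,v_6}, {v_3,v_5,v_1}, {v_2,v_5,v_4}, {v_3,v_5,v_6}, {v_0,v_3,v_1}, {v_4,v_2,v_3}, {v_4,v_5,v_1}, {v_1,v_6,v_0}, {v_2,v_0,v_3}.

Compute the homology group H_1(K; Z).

H_1 ≅ Z/2.

Order the vertices as v_0 < v_1 < v_2 < v_3 < v_4 < v_5 < v_6. Listing each simplex with vertices in this order, K has dimension 2 with simplices:

  0-simplices (7): [v_0], [v_1], [v_2], [v_3], [v_4], [v_5], [v_6]
  1-simplices (18): (18 of them)
  2-simplices (12): (12 of them)

Hence C_0 ≅ Z^7, C_1 ≅ Z^18, C_2 ≅ Z^12.

The boundary map ∂_1: C_1 → C_0 is given by ∂[p,q] = [q] − [p]. For instance
  ∂[v_5,v_6] = [v_6] − [v_5].
As a 7×18 matrix over Z this has rank 6, with invariant factors (1,1,1,1,1,1).

∂_2: C_2 → C_1 sends each 2-simplex [p,q,r] to [q,r] − [p,r] + [p,q]. For instance
  ∂[v_0,v_1,v_3] = [v_1,v_3] − [v_0,v_3] + [v_0,v_1],
  ∂[v_0,v_1,v_6] = [v_1,v_6] − [v_0,v_6] + [v_0,v_1].
The 18×12 boundary matrix has rank 12 and Smith normal form diag(1,1,1,1,1,1,1,1,1,1,1,2).

Reading off H_k = ker ∂_k / im ∂_{k+1}:

  H_1: rank ker ∂_1 − rank ∂_2 = (18 − 6) − 12 = 0, and ∂_2 has invariant factor 2 > 1, so H_1 ≅ Z/2.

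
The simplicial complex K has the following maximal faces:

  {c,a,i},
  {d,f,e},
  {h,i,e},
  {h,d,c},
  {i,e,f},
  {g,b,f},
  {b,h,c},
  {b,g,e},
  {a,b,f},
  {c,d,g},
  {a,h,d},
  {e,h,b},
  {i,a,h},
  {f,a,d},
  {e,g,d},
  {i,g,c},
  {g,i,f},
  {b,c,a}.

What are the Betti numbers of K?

b_0 = 1, b_1 = 1, b_2 = 0.

Fix the vertex order a < b < c < d < e < f < g < h < i and write every simplex with vertices in increasing order. Then dim K = 2 and the simplices of K are:

  0-simplices (9): a, b, c, d, e, f, g, h, i
  1-simplices (27): ab, ac, ad, af, ah, ai, bc, be, bf, bg, bh, cd, cg, ch, ci, de, df, dg, dh, ef, eg, eh, ei, fg, fi, gi, hi
  2-simplices (18): abc, abf, aci, adf, adh, ahi, bch, beg, beh, bfg, cdg, cdh, cgi, def, deg, efi, ehi, fgi

giving chain groups C_0 ≅ Z^9, C_1 ≅ Z^27, C_2 ≅ Z^18.

Boundary ∂_1: C_1 → C_0 sends each edge [p,q] (with p < q) to q − p.
The 9×27 boundary matrix has rank 8 and Smith normal form diag(1,1,1,1,1,1,1,1).

Boundary ∂_2: C_2 → C_1 sends each 2-simplex [p,q,r] to [q,r] − [p,r] + [p,q]. For instance
  ∂bfg = fg − bg + bf,
  ∂efi = fi − ei + ef.
The 27×18 boundary matrix has rank 18 and Smith normal form diag(1,1,1,1,1,1,1,1,1,1,1,1,1,1,1,1,1,2).

Now H_k = ker ∂_k / im ∂_{k+1}, so:

  H_0: rank C_0 − rank ∂_1 = 9 − 8 = 1, and the invariant factors of ∂_1 are all 1, so H_0 = Z.
  H_1: rank ker ∂_1 − rank ∂_2 = (27 − 8) − 18 = 1, and ∂_2 has invariant factor 2 > 1, so H_1 = Z ⊕ Z/2.
  H_2: rank ker ∂_2 − rank ∂_3 = (18 − 18) − 0 = 0, and there is no ∂_3, so H_2 = 0.

(K is a triangulation of the Klein bottle.)

Hence the Betti numbers are b_0 = 1, b_1 = 1, b_2 = 0.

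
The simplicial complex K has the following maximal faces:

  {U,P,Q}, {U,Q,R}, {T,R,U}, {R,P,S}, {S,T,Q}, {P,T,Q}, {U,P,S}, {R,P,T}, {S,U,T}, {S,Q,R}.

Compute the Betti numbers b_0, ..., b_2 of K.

K has 6 vertices, 15 edges, 10 triangles.
rank ∂_0 = 0, rank ∂_1 = 5 ⇒ b_0 = 6 − 0 − 5 = 1; all invariant factors of ∂_1 are 1 so no torsion. So H_0 = Z.
rank ∂_1 = 5, rank ∂_2 = 10 ⇒ b_1 = 15 − 5 − 10 = 0; ∂_2 has invariant factor(s) [2] giving torsion. So H_1 = Z/2Z.
rank ∂_2 = 10, rank ∂_3 = 0 ⇒ b_2 = 10 − 10 − 0 = 0. So H_2 = 0.

b_0 = 1, b_1 = 0, b_2 = 0.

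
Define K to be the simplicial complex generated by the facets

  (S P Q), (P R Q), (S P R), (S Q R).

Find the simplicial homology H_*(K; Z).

H_0 = Z,  H_1 = 0,  H_2 = Z.

Order the vertices as P < Q < R < S. Listing each simplex with vertices in this order, K has dimension 2 with simplices:

  0-simplices (4): P, Q, R, S
  1-simplices (6): PQ, PR, PS, QR, QS, RS
  2-simplices (4): PQR, PQS, PRS, QRS

Hence C_0 ≅ Z^4, C_1 ≅ Z^6, C_2 ≅ Z^4.

∂_1: C_1 → C_0 is given by ∂[p,q] = [q] − [p]. For instance
  ∂PS = S − P.
The 4×6 boundary matrix has rank 3 and Smith normal form diag(1,1,1).

The boundary map ∂_2: C_2 → C_1 sends each 2-simplex [p,q,r] to [q,r] − [p,r] + [p,q]. For instance
  ∂PQS = QS − PS + PQ,
  ∂PQR = QR − PR + PQ.
The resulting 6×4 matrix has rank 3, and its Smith normal form has invariant factors (1,1,1).

Computing H_k = (kernel of ∂_k) / (image of ∂_{k+1}):

  H_0: rank C_0 − rank ∂_1 = 4 − 3 = 1, and the invariant factors of ∂_1 are all 1, so H_0 ≅ Z.
  H_1: rank ker ∂_1 − rank ∂_2 = (6 − 3) − 3 = 0, and the invariant factors of ∂_2 are all 1, so H_1 ≅ 0.
  H_2: rank ker ∂_2 − rank ∂_3 = (4 − 3) − 0 = 1, and there is no ∂_3, so H_2 ≅ Z.

As a check, the Euler characteristic is 4 − 6 + 4 = 2, which agrees with 1 − 0 + 1 = 2.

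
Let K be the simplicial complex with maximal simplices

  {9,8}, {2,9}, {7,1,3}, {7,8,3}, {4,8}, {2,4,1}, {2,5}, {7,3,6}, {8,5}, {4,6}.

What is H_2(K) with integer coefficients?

H_2 = 0.

K has 9 vertices, 16 edges, 4 triangles.
rank ∂_2 = 4, rank ∂_3 = 0 ⇒ b_2 = 4 − 4 − 0 = 0. So H_2 ≅ 0.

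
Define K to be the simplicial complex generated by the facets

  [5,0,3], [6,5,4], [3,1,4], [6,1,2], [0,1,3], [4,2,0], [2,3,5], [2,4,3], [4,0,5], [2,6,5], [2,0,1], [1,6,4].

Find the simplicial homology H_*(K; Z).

Fix the vertex order 0 < 1 < 2 < 3 < 4 < 5 < 6 and write every simplex with vertices in increasing order. Then dim K = 2 and the simplices of K are:

  0-simplices (7): [0], [1], [2], [3], [4], [5], [6]
  1-simplices (18): [0,1], [0,2], [0,3], [0,4], [0,5], [1,2], [1,3], [1,4], [1,6], [2,3], [2,4], [2,5], [2,6], [3,4], [3,5], [4,5], [4,6], [5,6]
  2-simplices (12): [0,1,2], [0,1,3], [0,2,4], [0,3,5], [0,4,5], [1,2,6], [1,3,4], [1,4,6], [2,3,4], [2,3,5], [2,5,6], [4,5,6]

Hence C_0 ≅ Z^7, C_1 ≅ Z^18, C_2 ≅ Z^12.

∂_1: C_1 → C_0 is given by ∂[p,q] = [q] − [p]. For instance
  ∂[1,2] = [2] − [1].
The resulting 7×18 matrix has rank 6, and its Smith normal form has invariant factors (1,1,1,1,1,1).

Boundary ∂_2: C_2 → C_1 acts by ∂[p,q,r] = [q,r] − [p,r] + [p,q]. For instance
  ∂[0,1,2] = [1,2] − [0,2] + [0,1],
  ∂[4,5,6] = [5,6] − [4,6] + [4,5].
As a 18×12 matrix over Z this has rank 12, with invariant factors (1,1,1,1,1,1,1,1,1,1,1,2).

Computing H_k = (kernel of ∂_k) / (image of ∂_{k+1}):

  H_0: rank C_0 − rank ∂_1 = 7 − 6 = 1, and the invariant factors of ∂_1 are all 1, so H_0 = Z.
  H_1: rank ker ∂_1 − rank ∂_2 = (18 − 6) − 12 = 0, and ∂_2 has invariant factor 2 > 1, so H_1 = Z/2.
  H_2: rank ker ∂_2 − rank ∂_3 = (12 − 12) − 0 = 0, and there is no ∂_3, so H_2 = 0.

H_0 ≅ Z,  H_1 ≅ Z/2,  H_2 = 0.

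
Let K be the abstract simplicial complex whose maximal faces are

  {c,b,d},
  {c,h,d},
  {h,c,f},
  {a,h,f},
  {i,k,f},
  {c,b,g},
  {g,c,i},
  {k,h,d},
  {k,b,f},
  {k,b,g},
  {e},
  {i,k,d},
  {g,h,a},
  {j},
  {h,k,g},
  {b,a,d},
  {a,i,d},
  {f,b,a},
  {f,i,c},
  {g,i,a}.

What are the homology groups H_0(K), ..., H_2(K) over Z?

K has 11 vertices, 27 edges, 18 triangles.
rank ∂_0 = 0, rank ∂_1 = 8 ⇒ b_0 = 11 − 0 − 8 = 3; all invariant factors of ∂_1 are 1 so no torsion. So H_0 = Z^3.
rank ∂_1 = 8, rank ∂_2 = 17 ⇒ b_1 = 27 − 8 − 17 = 2; all invariant factors of ∂_2 are 1 so no torsion. So H_1 = Z^2.
rank ∂_2 = 17, rank ∂_3 = 0 ⇒ b_2 = 18 − 17 − 0 = 1. So H_2 = Z.

H_0 = Z^3,  H_1 = Z^2,  H_2 = Z.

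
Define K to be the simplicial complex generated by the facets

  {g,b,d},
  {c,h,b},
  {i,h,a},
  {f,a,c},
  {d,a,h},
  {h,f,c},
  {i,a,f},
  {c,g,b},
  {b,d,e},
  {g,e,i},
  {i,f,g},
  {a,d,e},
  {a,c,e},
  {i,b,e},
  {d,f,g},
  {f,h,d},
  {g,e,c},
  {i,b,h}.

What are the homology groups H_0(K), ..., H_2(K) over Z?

Order the vertices as a < b < c < d < e < f < g < h < i. Listing each simplex with vertices in this order, K has dimension 2 with simplices:

  0-simplices (9): a, b, c, d, e, f, g, h, i
  1-simplices (27): ac, ad, ae, af, ah, ai, bc, bd, be, bg, bh, bi, ce, cf, cg, ch, de, df, dg, dh, eg, ei, fg, fh, fi, gi, hi
  2-simplices (18): ace, acf, ade, adh, afi, ahi, bcg, bch, bde, bdg, bei, bhi, ceg, cfh, dfg, dfh, egi, fgi

so the chain groups are C_0 ≅ Z^9, C_1 ≅ Z^27, C_2 ≅ Z^18.

Boundary ∂_1: C_1 → C_0 is given by ∂[p,q] = [q] − [p]. For instance
  ∂ac = c − a.
This gives a 9×27 integer matrix of rank 8; reducing to Smith normal form yields diagonal entries (1,1,1,1,1,1,1,1).

∂_2: C_2 → C_1 sends each 2-simplex [p,q,r] to [q,r] − [p,r] + [p,q]. For instance
  ∂bdg = dg − bg + bd,
  ∂dfh = fh − dh + df.
The 27×18 boundary matrix has rank 18 and Smith normal form diag(1,1,1,1,1,1,1,1,1,1,1,1,1,1,1,1,1,2).

From H_k ≅ ker(∂_k) / im(∂_{k+1}) we obtain:

  H_0: rank C_0 − rank ∂_1 = 9 − 8 = 1, and the invariant factors of ∂_1 are all 1, so H_0 = Z.
  H_1: rank ker ∂_1 − rank ∂_2 = (27 − 8) − 18 = 1, and ∂_2 has invariant factor 2 > 1, so H_1 = Z ⊕ Z_2.
  H_2: rank ker ∂_2 − rank ∂_3 = (18 − 18) − 0 = 0, and there is no ∂_3, so H_2 = 0.

(K is a triangulation of the Klein bottle.)

H_0 = Z,  H_1 = Z ⊕ Z_2,  H_2 = 0.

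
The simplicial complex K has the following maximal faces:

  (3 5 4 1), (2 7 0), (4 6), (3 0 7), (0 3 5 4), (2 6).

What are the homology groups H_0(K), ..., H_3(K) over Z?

H_0 ≅ Z,  H_1 ≅ Z,  H_2 = 0,  H_3 = 0.

Take the total order 0 < 1 < 2 < 3 < 4 < 5 < 6 < 7 on the vertex set. Then K (dimension 3) consists of the simplices:

  0-simplices (8): [0], [1], [2], [3], [4], [5], [6], [7]
  1-simplices (15): [0,2], [0,3], [0,4], [0,5], [0,7], [1,3], [1,4], [1,5], [2,6], [2,7], [3,4], [3,5], [3,7], [4,5], [4,6]
  2-simplices (9): [0,2,7], [0,3,4], [0,3,5], [0,3,7], [0,4,5], [1,3,4], [1,3,5], [1,4,5], [3,4,5]
  3-simplices (2): [0,3,4,5], [1,3,4,5]

giving chain groups C_0 ≅ Z^8, C_1 ≅ Z^15, C_2 ≅ Z^9, C_3 ≅ Z^2.

The boundary map ∂_1: C_1 → C_0 sends each edge [p,q] (with p < q) to q − p. For instance
  ∂[3,5] = [5] − [3].
The 8×15 boundary matrix has rank 7 and Smith normal form diag(1,1,1,1,1,1,1).

The boundary map ∂_2: C_2 → C_1 maps a triangle to the signed sum of its edges. For instance
  ∂[1,4,5] = [4,5] − [1,5] + [1,4],
  ∂[3,4,5] = [4,5] − [3,5] + [3,4].
The resulting 15×9 matrix has rank 7, and its Smith normal form has invariant factors (1,1,1,1,1,1,1).

The boundary map ∂_3: C_3 → C_2 sends each 3-simplex σ to the alternating sum Σ_i (−1)^i (σ with its i-th vertex removed). For instance
  ∂[1,3,4,5] = [3,4,5] − [1,4,5] + [1,3,5] − [1,3,4],
  ∂[0,3,4,5] = [3,4,5] − [0,4,5] + [0,3,5] − [0,3,4].
The 9×2 boundary matrix has rank 2 and Smith normal form diag(1,1).

Now H_k = ker ∂_k / im ∂_{k+1}, so:

  H_0: rank C_0 − rank ∂_1 = 8 − 7 = 1, and the invariant factors of ∂_1 are all 1, so H_0 ≅ Z.
  H_1: rank ker ∂_1 − rank ∂_2 = (15 − 7) − 7 = 1, and the invariant factors of ∂_2 are all 1, so H_1 ≅ Z.
  H_2: rank ker ∂_2 − rank ∂_3 = (9 − 7) − 2 = 0, and the invariant factors of ∂_3 are all 1, so H_2 ≅ 0.
  H_3: rank ker ∂_3 − rank ∂_4 = (2 − 2) − 0 = 0, and there is no ∂_4, so H_3 ≅ 0.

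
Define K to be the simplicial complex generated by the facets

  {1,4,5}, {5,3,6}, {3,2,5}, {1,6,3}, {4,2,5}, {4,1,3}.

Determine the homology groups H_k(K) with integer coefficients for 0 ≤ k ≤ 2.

Take the total order 1 < 2 < 3 < 4 < 5 < 6 on the vertex set. Then K (dimension 2) consists of the simplices:

  0-simplices (6): [1], [2], [3], [4], [5], [6]
  1-simplices (12): [1,3], [1,4], [1,5], [1,6], [2,3], [2,4], [2,5], [3,4], [3,5], [3,6], [4,5], [5,6]
  2-simplices (6): [1,3,4], [1,3,6], [1,4,5], [2,3,5], [2,4,5], [3,5,6]

giving chain groups C_0 ≅ Z^6, C_1 ≅ Z^12, C_2 ≅ Z^6.

The boundary map ∂_1: C_1 → C_0 is given by ∂[p,q] = [q] − [p]. For instance
  ∂[3,4] = [4] − [3].
The 6×12 boundary matrix has rank 5 and Smith normal form diag(1,1,1,1,1).

∂_2: C_2 → C_1 maps a triangle to the signed sum of its edges. For instance
  ∂[2,3,5] = [3,5] − [2,5] + [2,3],
  ∂[1,3,4] = [3,4] − [1,4] + [1,3].
As a 12×6 matrix over Z this has rank 6, with invariant factors (1,1,1,1,1,1).

From H_k ≅ ker(∂_k) / im(∂_{k+1}) we obtain:

  H_0: rank C_0 − rank ∂_1 = 6 − 5 = 1, and the invariant factors of ∂_1 are all 1, so H_0 = Z.
  H_1: rank ker ∂_1 − rank ∂_2 = (12 − 5) − 6 = 1, and the invariant factors of ∂_2 are all 1, so H_1 = Z.
  H_2: rank ker ∂_2 − rank ∂_3 = (6 − 6) − 0 = 0, and there is no ∂_3, so H_2 = 0.

(K is a triangulation of the cylinder S^1 x I.)

H_0 ≅ Z,  H_1 ≅ Z,  H_2 = 0.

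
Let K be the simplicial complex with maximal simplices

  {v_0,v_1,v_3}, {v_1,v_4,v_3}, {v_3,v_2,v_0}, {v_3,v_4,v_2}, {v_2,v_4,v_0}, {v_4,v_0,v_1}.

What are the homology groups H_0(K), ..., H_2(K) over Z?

Fix the vertex order v_0 < v_1 < v_2 < v_3 < v_4 and write every simplex with vertices in increasing order. Then dim K = 2 and the simplices of K are:

  0-simplices (5): [v_0], [v_1], [v_2], [v_3], [v_4]
  1-simplices (9): [v_0,v_1], [v_0,v_2], [v_0,v_3], [v_0,v_4], [v_1,v_3], [v_1,v_4], [v_2,v_3], [v_2,v_4], [v_3,v_4]
  2-simplices (6): [v_0,v_1,v_3], [v_0,v_1,v_4], [v_0,v_2,v_3], [v_0,v_2,v_4], [v_1,v_3,v_4], [v_2,v_3,v_4]

Hence C_0 ≅ Z^5, C_1 ≅ Z^9, C_2 ≅ Z^6.

Boundary ∂_1: C_1 → C_0 is given by ∂[p,q] = [q] − [p].
As a 5×9 matrix over Z this has rank 4, with invariant factors (1,1,1,1).

Boundary ∂_2: C_2 → C_1 acts by ∂[p,q,r] = [q,r] − [p,r] + [p,q]. For instance
  ∂[v_2,v_3,v_4] = [v_3,v_4] − [v_2,v_4] + [v_2,v_3],
  ∂[v_1,v_3,v_4] = [v_3,v_4] − [v_1,v_4] + [v_1,v_3].
The 9×6 boundary matrix has rank 5 and Smith normal form diag(1,1,1,1,1).

Now H_k = ker ∂_k / im ∂_{k+1}, so:

  H_0: rank C_0 − rank ∂_1 = 5 − 4 = 1, and the invariant factors of ∂_1 are all 1, so H_0 = Z.
  H_1: rank ker ∂_1 − rank ∂_2 = (9 − 4) − 5 = 0, and the invariant factors of ∂_2 are all 1, so H_1 = 0.
  H_2: rank ker ∂_2 − rank ∂_3 = (6 − 5) − 0 = 1, and there is no ∂_3, so H_2 = Z.

H_0 = Z,  H_1 = 0,  H_2 = Z.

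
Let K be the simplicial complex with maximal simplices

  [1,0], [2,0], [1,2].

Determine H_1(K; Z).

Fix the vertex order 0 < 1 < 2 and write every simplex with vertices in increasing order. Then dim K = 1 and the simplices of K are:

  0-simplices (3): [0], [1], [2]
  1-simplices (3): [0,1], [0,2], [1,2]

so the chain groups are C_0 ≅ Z^3, C_1 ≅ Z^3.

∂_1: C_1 → C_0 sends each edge [p,q] (with p < q) to q − p. For instance
  ∂[0,2] = [2] − [0].
The resulting 3×3 matrix has rank 2, and its Smith normal form has invariant factors (1,1).

Reading off H_k = ker ∂_k / im ∂_{k+1}:

  H_1: rank ker ∂_1 − rank ∂_2 = (3 − 2) − 0 = 1, and there is no ∂_2, so H_1 = Z.

(K is a triangulation of the circle S^1.)

H_1 ≅ Z.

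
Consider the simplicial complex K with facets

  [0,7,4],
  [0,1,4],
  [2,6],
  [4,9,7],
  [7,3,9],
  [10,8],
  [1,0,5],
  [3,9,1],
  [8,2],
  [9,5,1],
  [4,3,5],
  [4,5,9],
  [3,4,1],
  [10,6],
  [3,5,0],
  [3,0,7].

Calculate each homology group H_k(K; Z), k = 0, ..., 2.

Take the total order 0 < 1 < 2 < 3 < 4 < 5 < 6 < 7 < 8 < 9 < 10 on the vertex set. Then K (dimension 2) consists of the simplices:

  0-simplices (11): [0], [1], [2], [3], [4], [5], [6], [7], [8], [9], [10]
  1-simplices (22): [0,1], [0,3], [0,4], [0,5], [0,7], [1,3], [1,4], [1,5], [1,9], [2,6], [2,8], [3,4], [3,5], [3,7], [3,9], [4,5], [4,7], [4,9], [5,9], [6,10], [7,9], [8,10]
  2-simplices (12): [0,1,4], [0,1,5], [0,3,5], [0,3,7], [0,4,7], [1,3,4], [1,3,9], [1,5,9], [3,4,5], [3,7,9], [4,5,9], [4,7,9]

giving chain groups C_0 ≅ Z^11, C_1 ≅ Z^22, C_2 ≅ Z^12.

The boundary map ∂_1: C_1 → C_0 is given by ∂[p,q] = [q] − [p]. For instance
  ∂[2,8] = [8] − [2].
The 11×22 boundary matrix has rank 9 and Smith normal form diag(1,1,1,1,1,1,1,1,1).

The boundary map ∂_2: C_2 → C_1 maps a triangle to the signed sum of its edges. For instance
  ∂[0,3,7] = [3,7] − [0,7] + [0,3],
  ∂[1,5,9] = [5,9] − [1,9] + [1,5].
This gives a 22×12 integer matrix of rank 12; reducing to Smith normal form yields diagonal entries (1,1,1,1,1,1,1,1,1,1,1,2).

Now H_k = ker ∂_k / im ∂_{k+1}, so:

  H_0: rank C_0 − rank ∂_1 = 11 − 9 = 2, and the invariant factors of ∂_1 are all 1, so H_0 = Z^2.
  H_1: rank ker ∂_1 − rank ∂_2 = (22 − 9) − 12 = 1, and ∂_2 has invariant factor 2 > 1, so H_1 = Z ⊕ Z/2.
  H_2: rank ker ∂_2 − rank ∂_3 = (12 − 12) − 0 = 0, and there is no ∂_3, so H_2 = 0.

H_0 = Z^2,  H_1 = Z ⊕ Z/2,  H_2 = 0.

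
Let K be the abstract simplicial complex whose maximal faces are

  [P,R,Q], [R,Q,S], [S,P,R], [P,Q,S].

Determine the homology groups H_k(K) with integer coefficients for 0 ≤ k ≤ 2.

K has 4 vertices, 6 edges, 4 triangles.
rank ∂_0 = 0, rank ∂_1 = 3 ⇒ b_0 = 4 − 0 − 3 = 1; all invariant factors of ∂_1 are 1 so no torsion. So H_0 ≅ Z.
rank ∂_1 = 3, rank ∂_2 = 3 ⇒ b_1 = 6 − 3 − 3 = 0; all invariant factors of ∂_2 are 1 so no torsion. So H_1 ≅ 0.
rank ∂_2 = 3, rank ∂_3 = 0 ⇒ b_2 = 4 − 3 − 0 = 1. So H_2 ≅ Z.

H_0 ≅ Z,  H_1 = 0,  H_2 ≅ Z.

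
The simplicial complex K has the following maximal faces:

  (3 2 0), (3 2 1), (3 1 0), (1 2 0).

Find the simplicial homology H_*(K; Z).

H_0 = Z,  H_1 = 0,  H_2 = Z.

Order the vertices as 0 < 1 < 2 < 3. Listing each simplex with vertices in this order, K has dimension 2 with simplices:

  0-simplices (4): [0], [1], [2], [3]
  1-simplices (6): [0,1], [0,2], [0,3], [1,2], [1,3], [2,3]
  2-simplices (4): [0,1,2], [0,1,3], [0,2,3], [1,2,3]

giving chain groups C_0 ≅ Z^4, C_1 ≅ Z^6, C_2 ≅ Z^4.

The boundary map ∂_1: C_1 → C_0 sends each edge [p,q] (with p < q) to q − p.
The 4×6 boundary matrix has rank 3 and Smith normal form diag(1,1,1).

Boundary ∂_2: C_2 → C_1 sends each 2-simplex [p,q,r] to [q,r] − [p,r] + [p,q]. For instance
  ∂[0,1,3] = [1,3] − [0,3] + [0,1],
  ∂[0,1,2] = [1,2] − [0,2] + [0,1].
This gives a 6×4 integer matrix of rank 3; reducing to Smith normal form yields diagonal entries (1,1,1).

Computing H_k = (kernel of ∂_k) / (image of ∂_{k+1}):

  H_0: rank C_0 − rank ∂_1 = 4 − 3 = 1, and the invariant factors of ∂_1 are all 1, so H_0 ≅ Z.
  H_1: rank ker ∂_1 − rank ∂_2 = (6 − 3) − 3 = 0, and the invariant factors of ∂_2 are all 1, so H_1 ≅ 0.
  H_2: rank ker ∂_2 − rank ∂_3 = (4 − 3) − 0 = 1, and there is no ∂_3, so H_2 ≅ Z.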